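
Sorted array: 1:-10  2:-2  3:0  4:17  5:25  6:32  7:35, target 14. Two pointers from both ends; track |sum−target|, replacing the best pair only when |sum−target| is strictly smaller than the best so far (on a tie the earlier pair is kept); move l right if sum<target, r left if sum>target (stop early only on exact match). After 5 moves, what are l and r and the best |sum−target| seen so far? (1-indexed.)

l=2, r=3, best |Δ|=1

[1,7] -10+35=25 d=11 * → r--
[1,6] -10+32=22 d=8 * → r--
[1,5] -10+25=15 d=1 * → r--
[1,4] -10+17=7 d=7 → l++
[2,4] -2+17=15 d=1 → r--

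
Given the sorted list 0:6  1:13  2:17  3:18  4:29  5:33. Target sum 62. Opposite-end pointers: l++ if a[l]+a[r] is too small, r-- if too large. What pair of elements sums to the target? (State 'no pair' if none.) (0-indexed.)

(29, 33)

l=0 r=5: 6+33=39 <62, l++
l=1 r=5: 13+33=46 <62, l++
l=2 r=5: 17+33=50 <62, l++
l=3 r=5: 18+33=51 <62, l++
l=4 r=5: 29+33=62, found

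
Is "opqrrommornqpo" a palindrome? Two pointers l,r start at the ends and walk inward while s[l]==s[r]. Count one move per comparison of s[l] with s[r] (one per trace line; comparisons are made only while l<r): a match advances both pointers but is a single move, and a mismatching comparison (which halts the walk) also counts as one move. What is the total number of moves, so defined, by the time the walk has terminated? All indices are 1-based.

4 moves

l=1 r=14: 'o'=='o', l++,r--
l=2 r=13: 'p'=='p', l++,r--
l=3 r=12: 'q'=='q', l++,r--
l=4 r=11: 'r'!='n', stop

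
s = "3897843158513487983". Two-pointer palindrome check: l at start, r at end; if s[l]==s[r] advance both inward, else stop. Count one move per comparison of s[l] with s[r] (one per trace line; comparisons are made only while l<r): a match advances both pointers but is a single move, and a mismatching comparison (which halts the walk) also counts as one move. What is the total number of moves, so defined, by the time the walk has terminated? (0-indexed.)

9 moves

l=0 r=18: '3'=='3', l++,r--
l=1 r=17: '8'=='8', l++,r--
l=2 r=16: '9'=='9', l++,r--
l=3 r=15: '7'=='7', l++,r--
l=4 r=14: '8'=='8', l++,r--
l=5 r=13: '4'=='4', l++,r--
l=6 r=12: '3'=='3', l++,r--
l=7 r=11: '1'=='1', l++,r--
l=8 r=10: '5'=='5', l++,r--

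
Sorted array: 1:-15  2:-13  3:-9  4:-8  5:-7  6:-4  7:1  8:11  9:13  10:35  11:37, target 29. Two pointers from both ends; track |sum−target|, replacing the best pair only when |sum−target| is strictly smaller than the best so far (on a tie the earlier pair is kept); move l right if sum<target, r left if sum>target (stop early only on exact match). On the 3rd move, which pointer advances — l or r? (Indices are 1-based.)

l=1 r=11: -15+37=22 d=7 *, l++
l=2 r=11: -13+37=24 d=5 *, l++
l=3 r=11: -9+37=28 d=1 *, l++

l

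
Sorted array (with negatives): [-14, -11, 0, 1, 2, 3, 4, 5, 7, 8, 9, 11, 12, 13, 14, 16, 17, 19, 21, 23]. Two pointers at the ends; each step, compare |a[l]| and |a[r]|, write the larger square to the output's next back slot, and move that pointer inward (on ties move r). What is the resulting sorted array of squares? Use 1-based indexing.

[0, 1, 4, 9, 16, 25, 49, 64, 81, 121, 121, 144, 169, 196, 196, 256, 289, 361, 441, 529]

l=1 r=20: |-14|<=|23| out[20]=529, r--
l=1 r=19: |-14|<=|21| out[19]=441, r--
l=1 r=18: |-14|<=|19| out[18]=361, r--
l=1 r=17: |-14|<=|17| out[17]=289, r--
l=1 r=16: |-14|<=|16| out[16]=256, r--
l=1 r=15: |-14|<=|14| out[15]=196, r--
l=1 r=14: |-14|>|13| out[14]=196, l++
l=2 r=14: |-11|<=|13| out[13]=169, r--
l=2 r=13: |-11|<=|12| out[12]=144, r--
l=2 r=12: |-11|<=|11| out[11]=121, r--
l=2 r=11: |-11|>|9| out[10]=121, l++
l=3 r=11: |0|<=|9| out[9]=81, r--
l=3 r=10: |0|<=|8| out[8]=64, r--
l=3 r=9: |0|<=|7| out[7]=49, r--
l=3 r=8: |0|<=|5| out[6]=25, r--
l=3 r=7: |0|<=|4| out[5]=16, r--
l=3 r=6: |0|<=|3| out[4]=9, r--
l=3 r=5: |0|<=|2| out[3]=4, r--
l=3 r=4: |0|<=|1| out[2]=1, r--
l=3 r=3: |0|<=|0| out[1]=0, r--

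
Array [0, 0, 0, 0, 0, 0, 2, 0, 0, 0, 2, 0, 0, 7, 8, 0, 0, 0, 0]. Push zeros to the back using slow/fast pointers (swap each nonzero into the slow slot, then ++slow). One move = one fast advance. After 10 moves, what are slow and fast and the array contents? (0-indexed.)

slow=1, fast=10, a=[2, 0, 0, 0, 0, 0, 0, 0, 0, 0, 2, 0, 0, 7, 8, 0, 0, 0, 0]

slow=0 fast=0: a[fast]=0, fast++
slow=0 fast=1: a[fast]=0, fast++
slow=0 fast=2: a[fast]=0, fast++
slow=0 fast=3: a[fast]=0, fast++
slow=0 fast=4: a[fast]=0, fast++
slow=0 fast=5: a[fast]=0, fast++
slow=0 fast=6: a[fast]=2≠0 swap→a[0]=2, slow++,fast++
slow=1 fast=7: a[fast]=0, fast++
slow=1 fast=8: a[fast]=0, fast++
slow=1 fast=9: a[fast]=0, fast++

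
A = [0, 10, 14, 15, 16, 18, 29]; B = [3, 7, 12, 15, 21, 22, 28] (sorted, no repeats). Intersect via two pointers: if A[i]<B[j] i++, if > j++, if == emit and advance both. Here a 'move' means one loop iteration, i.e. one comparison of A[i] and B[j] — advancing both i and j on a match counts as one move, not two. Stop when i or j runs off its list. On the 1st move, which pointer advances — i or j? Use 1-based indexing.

i=1 j=1: 0<3, i++

i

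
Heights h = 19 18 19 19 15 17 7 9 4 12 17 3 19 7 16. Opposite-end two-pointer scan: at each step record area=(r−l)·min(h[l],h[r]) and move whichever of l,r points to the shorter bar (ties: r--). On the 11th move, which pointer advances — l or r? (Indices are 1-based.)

[1,15] min(19,16)*14=224 best=224 * → r--
[1,14] min(19,7)*13=91 best=224 → r--
[1,13] min(19,19)*12=228 best=228 * → r--
[1,12] min(19,3)*11=33 best=228 → r--
[1,11] min(19,17)*10=170 best=228 → r--
[1,10] min(19,12)*9=108 best=228 → r--
[1,9] min(19,4)*8=32 best=228 → r--
[1,8] min(19,9)*7=63 best=228 → r--
[1,7] min(19,7)*6=42 best=228 → r--
[1,6] min(19,17)*5=85 best=228 → r--
[1,5] min(19,15)*4=60 best=228 → r--

r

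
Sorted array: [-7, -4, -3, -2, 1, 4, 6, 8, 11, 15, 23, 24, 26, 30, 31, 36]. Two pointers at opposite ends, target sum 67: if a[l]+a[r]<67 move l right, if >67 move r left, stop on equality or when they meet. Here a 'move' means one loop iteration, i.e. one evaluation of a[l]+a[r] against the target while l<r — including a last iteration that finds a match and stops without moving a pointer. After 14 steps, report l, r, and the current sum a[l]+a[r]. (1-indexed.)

l=15, r=16, sum=67

[1,16] -7+36=29 <67 → l++
[2,16] -4+36=32 <67 → l++
[3,16] -3+36=33 <67 → l++
[4,16] -2+36=34 <67 → l++
[5,16] 1+36=37 <67 → l++
[6,16] 4+36=40 <67 → l++
[7,16] 6+36=42 <67 → l++
[8,16] 8+36=44 <67 → l++
[9,16] 11+36=47 <67 → l++
[10,16] 15+36=51 <67 → l++
[11,16] 23+36=59 <67 → l++
[12,16] 24+36=60 <67 → l++
[13,16] 26+36=62 <67 → l++
[14,16] 30+36=66 <67 → l++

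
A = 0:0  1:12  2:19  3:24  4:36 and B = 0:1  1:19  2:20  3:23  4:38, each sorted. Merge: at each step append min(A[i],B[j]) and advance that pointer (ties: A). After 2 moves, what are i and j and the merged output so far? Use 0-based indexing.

i=0 j=0: A[i]=0<=B[j]=1 take 0, i++
i=1 j=0: A[i]=12>B[j]=1 take 1, j++

i=1, j=1, merged so far=[0, 1]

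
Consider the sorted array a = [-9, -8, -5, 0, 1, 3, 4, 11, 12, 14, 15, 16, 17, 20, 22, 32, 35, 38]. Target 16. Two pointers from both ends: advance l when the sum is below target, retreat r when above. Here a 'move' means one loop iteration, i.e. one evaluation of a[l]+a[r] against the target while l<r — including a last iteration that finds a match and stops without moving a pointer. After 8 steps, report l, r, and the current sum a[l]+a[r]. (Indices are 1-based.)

l=4, r=13, sum=17

l=1 r=18: -9+38=29 >16, r--
l=1 r=17: -9+35=26 >16, r--
l=1 r=16: -9+32=23 >16, r--
l=1 r=15: -9+22=13 <16, l++
l=2 r=15: -8+22=14 <16, l++
l=3 r=15: -5+22=17 >16, r--
l=3 r=14: -5+20=15 <16, l++
l=4 r=14: 0+20=20 >16, r--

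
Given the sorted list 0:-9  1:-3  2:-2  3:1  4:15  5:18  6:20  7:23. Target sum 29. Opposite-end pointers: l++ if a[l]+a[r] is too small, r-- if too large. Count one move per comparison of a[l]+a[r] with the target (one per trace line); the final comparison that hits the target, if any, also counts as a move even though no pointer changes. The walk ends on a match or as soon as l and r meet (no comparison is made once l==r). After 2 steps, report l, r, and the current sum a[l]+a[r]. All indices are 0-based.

l=0 r=7: -9+23=14 <29, l++
l=1 r=7: -3+23=20 <29, l++

l=2, r=7, sum=21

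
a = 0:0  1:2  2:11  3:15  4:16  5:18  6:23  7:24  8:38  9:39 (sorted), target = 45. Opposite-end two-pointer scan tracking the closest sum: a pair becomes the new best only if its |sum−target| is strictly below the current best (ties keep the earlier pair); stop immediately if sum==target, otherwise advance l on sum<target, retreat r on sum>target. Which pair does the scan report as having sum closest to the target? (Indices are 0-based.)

pair (23, 24) with sum 47 (|Δ|=2)

l=0 r=9: 0+39=39 d=6 *, l++
l=1 r=9: 2+39=41 d=4 *, l++
l=2 r=9: 11+39=50 d=5, r--
l=2 r=8: 11+38=49 d=4, r--
l=2 r=7: 11+24=35 d=10, l++
l=3 r=7: 15+24=39 d=6, l++
l=4 r=7: 16+24=40 d=5, l++
l=5 r=7: 18+24=42 d=3 *, l++
l=6 r=7: 23+24=47 d=2 *, r--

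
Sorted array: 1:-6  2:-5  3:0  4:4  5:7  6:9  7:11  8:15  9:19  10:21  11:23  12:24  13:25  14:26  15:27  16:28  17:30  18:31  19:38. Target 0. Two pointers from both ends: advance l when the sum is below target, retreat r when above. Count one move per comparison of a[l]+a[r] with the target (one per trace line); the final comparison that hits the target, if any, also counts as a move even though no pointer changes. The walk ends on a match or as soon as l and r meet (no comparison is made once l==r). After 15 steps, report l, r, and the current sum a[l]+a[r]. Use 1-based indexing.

[1,19] -6+38=32 >0 → r--
[1,18] -6+31=25 >0 → r--
[1,17] -6+30=24 >0 → r--
[1,16] -6+28=22 >0 → r--
[1,15] -6+27=21 >0 → r--
[1,14] -6+26=20 >0 → r--
[1,13] -6+25=19 >0 → r--
[1,12] -6+24=18 >0 → r--
[1,11] -6+23=17 >0 → r--
[1,10] -6+21=15 >0 → r--
[1,9] -6+19=13 >0 → r--
[1,8] -6+15=9 >0 → r--
[1,7] -6+11=5 >0 → r--
[1,6] -6+9=3 >0 → r--
[1,5] -6+7=1 >0 → r--

l=1, r=4, sum=-2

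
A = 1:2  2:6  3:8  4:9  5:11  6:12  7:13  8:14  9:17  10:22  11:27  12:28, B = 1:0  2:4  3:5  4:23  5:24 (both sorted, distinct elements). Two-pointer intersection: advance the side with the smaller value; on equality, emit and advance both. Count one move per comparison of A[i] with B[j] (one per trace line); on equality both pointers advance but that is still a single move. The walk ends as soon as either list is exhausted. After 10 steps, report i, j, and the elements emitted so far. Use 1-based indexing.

i=8, j=4, emitted=[]

i=1 j=1: 2>0, j++
i=1 j=2: 2<4, i++
i=2 j=2: 6>4, j++
i=2 j=3: 6>5, j++
i=2 j=4: 6<23, i++
i=3 j=4: 8<23, i++
i=4 j=4: 9<23, i++
i=5 j=4: 11<23, i++
i=6 j=4: 12<23, i++
i=7 j=4: 13<23, i++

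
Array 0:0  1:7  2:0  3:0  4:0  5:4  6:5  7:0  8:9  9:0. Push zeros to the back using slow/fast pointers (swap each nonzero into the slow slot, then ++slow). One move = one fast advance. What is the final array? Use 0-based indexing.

(s=0,f=0) a[fast]=0 → fast++
(s=0,f=1) a[fast]=7≠0 swap→a[0]=7 → slow++,fast++
(s=1,f=2) a[fast]=0 → fast++
(s=1,f=3) a[fast]=0 → fast++
(s=1,f=4) a[fast]=0 → fast++
(s=1,f=5) a[fast]=4≠0 swap→a[1]=4 → slow++,fast++
(s=2,f=6) a[fast]=5≠0 swap→a[2]=5 → slow++,fast++
(s=3,f=7) a[fast]=0 → fast++
(s=3,f=8) a[fast]=9≠0 swap→a[3]=9 → slow++,fast++
(s=4,f=9) a[fast]=0 → fast++

[7, 4, 5, 9, 0, 0, 0, 0, 0, 0]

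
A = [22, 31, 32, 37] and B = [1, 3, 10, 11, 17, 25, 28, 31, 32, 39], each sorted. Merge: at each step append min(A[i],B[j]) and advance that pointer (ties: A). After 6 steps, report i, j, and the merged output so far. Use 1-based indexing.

i=2, j=6, merged so far=[1, 3, 10, 11, 17, 22]

[i=1,j=1] A[i]=22>B[j]=1 take 1 → j++
[i=1,j=2] A[i]=22>B[j]=3 take 3 → j++
[i=1,j=3] A[i]=22>B[j]=10 take 10 → j++
[i=1,j=4] A[i]=22>B[j]=11 take 11 → j++
[i=1,j=5] A[i]=22>B[j]=17 take 17 → j++
[i=1,j=6] A[i]=22<=B[j]=25 take 22 → i++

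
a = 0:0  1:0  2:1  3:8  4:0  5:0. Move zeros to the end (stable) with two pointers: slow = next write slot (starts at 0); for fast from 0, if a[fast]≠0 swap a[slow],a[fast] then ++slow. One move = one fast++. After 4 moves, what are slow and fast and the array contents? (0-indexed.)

slow=0 fast=0: a[fast]=0, fast++
slow=0 fast=1: a[fast]=0, fast++
slow=0 fast=2: a[fast]=1≠0 swap→a[0]=1, slow++,fast++
slow=1 fast=3: a[fast]=8≠0 swap→a[1]=8, slow++,fast++

slow=2, fast=4, a=[1, 8, 0, 0, 0, 0]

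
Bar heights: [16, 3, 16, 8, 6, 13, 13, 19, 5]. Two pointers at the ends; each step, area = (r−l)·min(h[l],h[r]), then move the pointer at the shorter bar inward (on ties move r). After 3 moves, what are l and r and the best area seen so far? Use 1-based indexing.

l=1 r=9: min(16,5)*8=40 best=40 *, r--
l=1 r=8: min(16,19)*7=112 best=112 *, l++
l=2 r=8: min(3,19)*6=18 best=112, l++

l=3, r=8, best area=112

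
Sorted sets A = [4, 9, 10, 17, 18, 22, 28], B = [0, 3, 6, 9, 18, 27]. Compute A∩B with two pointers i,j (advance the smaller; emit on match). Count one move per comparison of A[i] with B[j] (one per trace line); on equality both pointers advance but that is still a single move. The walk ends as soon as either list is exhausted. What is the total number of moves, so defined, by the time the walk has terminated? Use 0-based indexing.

[i=0,j=0] 4>0 → j++
[i=0,j=1] 4>3 → j++
[i=0,j=2] 4<6 → i++
[i=1,j=2] 9>6 → j++
[i=1,j=3] 9==9 emit → i++,j++
[i=2,j=4] 10<18 → i++
[i=3,j=4] 17<18 → i++
[i=4,j=4] 18==18 emit → i++,j++
[i=5,j=5] 22<27 → i++
[i=6,j=5] 28>27 → j++

10 moves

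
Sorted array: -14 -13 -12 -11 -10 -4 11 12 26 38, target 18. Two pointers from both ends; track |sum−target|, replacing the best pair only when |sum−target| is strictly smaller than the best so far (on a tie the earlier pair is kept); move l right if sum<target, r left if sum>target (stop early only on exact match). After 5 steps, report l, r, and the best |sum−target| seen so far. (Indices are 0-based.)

l=0 r=9: -14+38=24 d=6 *, r--
l=0 r=8: -14+26=12 d=6, l++
l=1 r=8: -13+26=13 d=5 *, l++
l=2 r=8: -12+26=14 d=4 *, l++
l=3 r=8: -11+26=15 d=3 *, l++

l=4, r=8, best |Δ|=3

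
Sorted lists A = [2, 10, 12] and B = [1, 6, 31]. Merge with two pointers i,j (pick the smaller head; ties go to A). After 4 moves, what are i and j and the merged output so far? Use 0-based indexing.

i=2, j=2, merged so far=[1, 2, 6, 10]

i=0 j=0: A[i]=2>B[j]=1 take 1, j++
i=0 j=1: A[i]=2<=B[j]=6 take 2, i++
i=1 j=1: A[i]=10>B[j]=6 take 6, j++
i=1 j=2: A[i]=10<=B[j]=31 take 10, i++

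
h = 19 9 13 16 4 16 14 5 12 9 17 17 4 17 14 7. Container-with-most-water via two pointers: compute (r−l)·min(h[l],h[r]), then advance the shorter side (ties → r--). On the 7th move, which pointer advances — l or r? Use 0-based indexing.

r

l=0 r=15: min(19,7)*15=105 best=105 *, r--
l=0 r=14: min(19,14)*14=196 best=196 *, r--
l=0 r=13: min(19,17)*13=221 best=221 *, r--
l=0 r=12: min(19,4)*12=48 best=221, r--
l=0 r=11: min(19,17)*11=187 best=221, r--
l=0 r=10: min(19,17)*10=170 best=221, r--
l=0 r=9: min(19,9)*9=81 best=221, r--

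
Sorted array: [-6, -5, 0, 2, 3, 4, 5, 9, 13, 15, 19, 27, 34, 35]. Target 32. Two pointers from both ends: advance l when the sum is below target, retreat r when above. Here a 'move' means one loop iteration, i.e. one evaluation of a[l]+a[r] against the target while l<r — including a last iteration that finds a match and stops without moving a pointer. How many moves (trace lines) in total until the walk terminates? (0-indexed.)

l=0 r=13: -6+35=29 <32, l++
l=1 r=13: -5+35=30 <32, l++
l=2 r=13: 0+35=35 >32, r--
l=2 r=12: 0+34=34 >32, r--
l=2 r=11: 0+27=27 <32, l++
l=3 r=11: 2+27=29 <32, l++
l=4 r=11: 3+27=30 <32, l++
l=5 r=11: 4+27=31 <32, l++
l=6 r=11: 5+27=32, found

9 moves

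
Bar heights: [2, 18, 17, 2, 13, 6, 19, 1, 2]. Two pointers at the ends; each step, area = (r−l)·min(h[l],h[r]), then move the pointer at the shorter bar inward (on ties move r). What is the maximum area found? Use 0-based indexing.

max area = 90

[0,8] min(2,2)*8=16 best=16 * → r--
[0,7] min(2,1)*7=7 best=16 → r--
[0,6] min(2,19)*6=12 best=16 → l++
[1,6] min(18,19)*5=90 best=90 * → l++
[2,6] min(17,19)*4=68 best=90 → l++
[3,6] min(2,19)*3=6 best=90 → l++
[4,6] min(13,19)*2=26 best=90 → l++
[5,6] min(6,19)*1=6 best=90 → l++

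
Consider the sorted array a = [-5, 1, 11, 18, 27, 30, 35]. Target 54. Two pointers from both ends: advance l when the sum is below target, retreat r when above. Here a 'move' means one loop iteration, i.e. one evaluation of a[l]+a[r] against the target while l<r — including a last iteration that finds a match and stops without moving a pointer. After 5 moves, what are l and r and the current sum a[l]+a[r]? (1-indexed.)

l=5, r=6, sum=57

[1,7] -5+35=30 <54 → l++
[2,7] 1+35=36 <54 → l++
[3,7] 11+35=46 <54 → l++
[4,7] 18+35=53 <54 → l++
[5,7] 27+35=62 >54 → r--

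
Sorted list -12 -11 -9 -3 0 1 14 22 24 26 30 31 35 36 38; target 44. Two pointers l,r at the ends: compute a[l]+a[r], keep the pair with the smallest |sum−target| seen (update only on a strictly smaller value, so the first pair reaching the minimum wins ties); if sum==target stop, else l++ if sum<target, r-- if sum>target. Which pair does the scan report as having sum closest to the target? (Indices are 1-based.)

pair (14, 30) with sum 44 (|Δ|=0)

l=1 r=15: -12+38=26 d=18 *, l++
l=2 r=15: -11+38=27 d=17 *, l++
l=3 r=15: -9+38=29 d=15 *, l++
l=4 r=15: -3+38=35 d=9 *, l++
l=5 r=15: 0+38=38 d=6 *, l++
l=6 r=15: 1+38=39 d=5 *, l++
l=7 r=15: 14+38=52 d=8, r--
l=7 r=14: 14+36=50 d=6, r--
l=7 r=13: 14+35=49 d=5, r--
l=7 r=12: 14+31=45 d=1 *, r--
l=7 r=11: 14+30=44 d=0 *, stop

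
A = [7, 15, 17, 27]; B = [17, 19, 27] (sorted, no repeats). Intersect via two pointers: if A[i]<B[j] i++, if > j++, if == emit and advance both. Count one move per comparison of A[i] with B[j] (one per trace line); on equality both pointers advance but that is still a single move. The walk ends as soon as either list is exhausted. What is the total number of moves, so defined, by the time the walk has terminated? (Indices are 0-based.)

5 moves

i=0 j=0: 7<17, i++
i=1 j=0: 15<17, i++
i=2 j=0: 17==17 emit, i++,j++
i=3 j=1: 27>19, j++
i=3 j=2: 27==27 emit, i++,j++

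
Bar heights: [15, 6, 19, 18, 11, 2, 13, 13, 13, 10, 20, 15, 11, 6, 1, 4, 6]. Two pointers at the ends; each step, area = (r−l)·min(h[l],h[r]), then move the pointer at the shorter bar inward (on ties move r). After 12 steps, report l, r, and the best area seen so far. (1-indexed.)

l=7, r=11, best area=165

l=1 r=17: min(15,6)*16=96 best=96 *, r--
l=1 r=16: min(15,4)*15=60 best=96, r--
l=1 r=15: min(15,1)*14=14 best=96, r--
l=1 r=14: min(15,6)*13=78 best=96, r--
l=1 r=13: min(15,11)*12=132 best=132 *, r--
l=1 r=12: min(15,15)*11=165 best=165 *, r--
l=1 r=11: min(15,20)*10=150 best=165, l++
l=2 r=11: min(6,20)*9=54 best=165, l++
l=3 r=11: min(19,20)*8=152 best=165, l++
l=4 r=11: min(18,20)*7=126 best=165, l++
l=5 r=11: min(11,20)*6=66 best=165, l++
l=6 r=11: min(2,20)*5=10 best=165, l++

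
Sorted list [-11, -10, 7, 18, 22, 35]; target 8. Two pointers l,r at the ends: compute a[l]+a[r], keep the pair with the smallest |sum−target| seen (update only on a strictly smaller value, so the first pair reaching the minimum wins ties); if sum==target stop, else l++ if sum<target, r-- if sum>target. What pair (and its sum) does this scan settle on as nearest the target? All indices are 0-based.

pair (-10, 18) with sum 8 (|Δ|=0)

l=0 r=5: -11+35=24 d=16 *, r--
l=0 r=4: -11+22=11 d=3 *, r--
l=0 r=3: -11+18=7 d=1 *, l++
l=1 r=3: -10+18=8 d=0 *, stop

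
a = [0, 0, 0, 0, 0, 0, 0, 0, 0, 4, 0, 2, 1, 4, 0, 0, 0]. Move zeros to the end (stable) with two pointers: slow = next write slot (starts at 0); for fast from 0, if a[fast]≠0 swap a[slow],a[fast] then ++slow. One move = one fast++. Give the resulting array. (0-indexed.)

[4, 2, 1, 4, 0, 0, 0, 0, 0, 0, 0, 0, 0, 0, 0, 0, 0]

slow=0 fast=0: a[fast]=0, fast++
slow=0 fast=1: a[fast]=0, fast++
slow=0 fast=2: a[fast]=0, fast++
slow=0 fast=3: a[fast]=0, fast++
slow=0 fast=4: a[fast]=0, fast++
slow=0 fast=5: a[fast]=0, fast++
slow=0 fast=6: a[fast]=0, fast++
slow=0 fast=7: a[fast]=0, fast++
slow=0 fast=8: a[fast]=0, fast++
slow=0 fast=9: a[fast]=4≠0 swap→a[0]=4, slow++,fast++
slow=1 fast=10: a[fast]=0, fast++
slow=1 fast=11: a[fast]=2≠0 swap→a[1]=2, slow++,fast++
slow=2 fast=12: a[fast]=1≠0 swap→a[2]=1, slow++,fast++
slow=3 fast=13: a[fast]=4≠0 swap→a[3]=4, slow++,fast++
slow=4 fast=14: a[fast]=0, fast++
slow=4 fast=15: a[fast]=0, fast++
slow=4 fast=16: a[fast]=0, fast++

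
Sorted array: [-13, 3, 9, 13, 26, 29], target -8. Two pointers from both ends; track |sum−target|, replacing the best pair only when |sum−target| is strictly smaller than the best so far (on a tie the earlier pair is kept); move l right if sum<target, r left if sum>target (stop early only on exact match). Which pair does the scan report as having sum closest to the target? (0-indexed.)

pair (-13, 3) with sum -10 (|Δ|=2)

l=0 r=5: -13+29=16 d=24 *, r--
l=0 r=4: -13+26=13 d=21 *, r--
l=0 r=3: -13+13=0 d=8 *, r--
l=0 r=2: -13+9=-4 d=4 *, r--
l=0 r=1: -13+3=-10 d=2 *, l++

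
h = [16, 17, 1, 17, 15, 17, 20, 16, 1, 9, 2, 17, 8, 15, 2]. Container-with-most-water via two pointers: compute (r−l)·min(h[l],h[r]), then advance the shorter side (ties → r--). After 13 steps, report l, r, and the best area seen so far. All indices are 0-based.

l=5, r=6, best area=195

[0,14] min(16,2)*14=28 best=28 * → r--
[0,13] min(16,15)*13=195 best=195 * → r--
[0,12] min(16,8)*12=96 best=195 → r--
[0,11] min(16,17)*11=176 best=195 → l++
[1,11] min(17,17)*10=170 best=195 → r--
[1,10] min(17,2)*9=18 best=195 → r--
[1,9] min(17,9)*8=72 best=195 → r--
[1,8] min(17,1)*7=7 best=195 → r--
[1,7] min(17,16)*6=96 best=195 → r--
[1,6] min(17,20)*5=85 best=195 → l++
[2,6] min(1,20)*4=4 best=195 → l++
[3,6] min(17,20)*3=51 best=195 → l++
[4,6] min(15,20)*2=30 best=195 → l++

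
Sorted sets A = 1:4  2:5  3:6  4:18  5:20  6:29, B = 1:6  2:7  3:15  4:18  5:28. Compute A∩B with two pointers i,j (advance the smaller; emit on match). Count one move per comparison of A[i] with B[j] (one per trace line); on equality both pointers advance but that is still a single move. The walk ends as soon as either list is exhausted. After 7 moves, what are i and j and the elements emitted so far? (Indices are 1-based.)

i=6, j=5, emitted=[6, 18]

i=1 j=1: 4<6, i++
i=2 j=1: 5<6, i++
i=3 j=1: 6==6 emit, i++,j++
i=4 j=2: 18>7, j++
i=4 j=3: 18>15, j++
i=4 j=4: 18==18 emit, i++,j++
i=5 j=5: 20<28, i++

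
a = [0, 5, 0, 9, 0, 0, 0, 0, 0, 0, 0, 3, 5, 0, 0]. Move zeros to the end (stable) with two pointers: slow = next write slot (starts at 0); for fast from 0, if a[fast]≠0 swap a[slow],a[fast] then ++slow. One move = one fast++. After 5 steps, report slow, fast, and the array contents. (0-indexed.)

(s=0,f=0) a[fast]=0 → fast++
(s=0,f=1) a[fast]=5≠0 swap→a[0]=5 → slow++,fast++
(s=1,f=2) a[fast]=0 → fast++
(s=1,f=3) a[fast]=9≠0 swap→a[1]=9 → slow++,fast++
(s=2,f=4) a[fast]=0 → fast++

slow=2, fast=5, a=[5, 9, 0, 0, 0, 0, 0, 0, 0, 0, 0, 3, 5, 0, 0]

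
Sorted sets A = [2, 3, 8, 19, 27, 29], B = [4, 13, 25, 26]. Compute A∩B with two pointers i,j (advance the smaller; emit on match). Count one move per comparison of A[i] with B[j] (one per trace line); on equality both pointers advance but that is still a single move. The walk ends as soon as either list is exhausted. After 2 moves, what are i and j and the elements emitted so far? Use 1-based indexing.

[i=1,j=1] 2<4 → i++
[i=2,j=1] 3<4 → i++

i=3, j=1, emitted=[]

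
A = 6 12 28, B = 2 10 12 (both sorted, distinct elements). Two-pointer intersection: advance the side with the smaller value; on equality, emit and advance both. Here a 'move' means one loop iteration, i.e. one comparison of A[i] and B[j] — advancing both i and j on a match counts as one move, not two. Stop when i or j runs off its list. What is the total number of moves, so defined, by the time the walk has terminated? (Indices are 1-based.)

4 moves

[i=1,j=1] 6>2 → j++
[i=1,j=2] 6<10 → i++
[i=2,j=2] 12>10 → j++
[i=2,j=3] 12==12 emit → i++,j++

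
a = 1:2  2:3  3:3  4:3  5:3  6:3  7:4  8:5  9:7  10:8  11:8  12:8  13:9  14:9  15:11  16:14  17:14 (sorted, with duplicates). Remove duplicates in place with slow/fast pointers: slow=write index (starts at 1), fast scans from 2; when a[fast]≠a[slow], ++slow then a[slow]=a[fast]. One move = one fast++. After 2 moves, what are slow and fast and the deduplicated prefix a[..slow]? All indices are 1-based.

slow=2, fast=4, prefix=[2, 3]

slow=1 fast=2: a[fast]=3≠a[slow]=2 write a[2]=3, slow++,fast++
slow=2 fast=3: a[fast]=3=a[slow] dup, fast++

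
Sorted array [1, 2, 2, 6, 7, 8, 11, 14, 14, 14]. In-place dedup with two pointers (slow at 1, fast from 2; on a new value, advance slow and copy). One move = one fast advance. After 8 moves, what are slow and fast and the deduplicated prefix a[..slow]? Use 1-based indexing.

slow=1 fast=2: a[fast]=2≠a[slow]=1 write a[2]=2, slow++,fast++
slow=2 fast=3: a[fast]=2=a[slow] dup, fast++
slow=2 fast=4: a[fast]=6≠a[slow]=2 write a[3]=6, slow++,fast++
slow=3 fast=5: a[fast]=7≠a[slow]=6 write a[4]=7, slow++,fast++
slow=4 fast=6: a[fast]=8≠a[slow]=7 write a[5]=8, slow++,fast++
slow=5 fast=7: a[fast]=11≠a[slow]=8 write a[6]=11, slow++,fast++
slow=6 fast=8: a[fast]=14≠a[slow]=11 write a[7]=14, slow++,fast++
slow=7 fast=9: a[fast]=14=a[slow] dup, fast++

slow=7, fast=10, prefix=[1, 2, 6, 7, 8, 11, 14]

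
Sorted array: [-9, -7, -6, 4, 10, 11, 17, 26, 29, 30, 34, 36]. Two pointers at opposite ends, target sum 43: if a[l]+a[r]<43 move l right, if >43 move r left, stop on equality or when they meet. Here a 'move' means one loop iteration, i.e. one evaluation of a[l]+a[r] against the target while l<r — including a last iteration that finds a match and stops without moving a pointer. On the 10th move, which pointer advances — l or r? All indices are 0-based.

[0,11] -9+36=27 <43 → l++
[1,11] -7+36=29 <43 → l++
[2,11] -6+36=30 <43 → l++
[3,11] 4+36=40 <43 → l++
[4,11] 10+36=46 >43 → r--
[4,10] 10+34=44 >43 → r--
[4,9] 10+30=40 <43 → l++
[5,9] 11+30=41 <43 → l++
[6,9] 17+30=47 >43 → r--
[6,8] 17+29=46 >43 → r--

r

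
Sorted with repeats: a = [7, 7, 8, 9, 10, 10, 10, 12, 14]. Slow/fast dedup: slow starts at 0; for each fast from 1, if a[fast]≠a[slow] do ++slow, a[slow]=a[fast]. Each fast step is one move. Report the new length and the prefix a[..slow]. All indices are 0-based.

slow=0 fast=1: a[fast]=7=a[slow] dup, fast++
slow=0 fast=2: a[fast]=8≠a[slow]=7 write a[1]=8, slow++,fast++
slow=1 fast=3: a[fast]=9≠a[slow]=8 write a[2]=9, slow++,fast++
slow=2 fast=4: a[fast]=10≠a[slow]=9 write a[3]=10, slow++,fast++
slow=3 fast=5: a[fast]=10=a[slow] dup, fast++
slow=3 fast=6: a[fast]=10=a[slow] dup, fast++
slow=3 fast=7: a[fast]=12≠a[slow]=10 write a[4]=12, slow++,fast++
slow=4 fast=8: a[fast]=14≠a[slow]=12 write a[5]=14, slow++,fast++

length 6; prefix = [7, 8, 9, 10, 12, 14]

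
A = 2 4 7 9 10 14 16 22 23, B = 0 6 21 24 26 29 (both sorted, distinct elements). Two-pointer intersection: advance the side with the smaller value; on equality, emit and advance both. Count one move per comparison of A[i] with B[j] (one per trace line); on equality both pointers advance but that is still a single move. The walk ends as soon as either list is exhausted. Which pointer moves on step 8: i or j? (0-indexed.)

[i=0,j=0] 2>0 → j++
[i=0,j=1] 2<6 → i++
[i=1,j=1] 4<6 → i++
[i=2,j=1] 7>6 → j++
[i=2,j=2] 7<21 → i++
[i=3,j=2] 9<21 → i++
[i=4,j=2] 10<21 → i++
[i=5,j=2] 14<21 → i++

i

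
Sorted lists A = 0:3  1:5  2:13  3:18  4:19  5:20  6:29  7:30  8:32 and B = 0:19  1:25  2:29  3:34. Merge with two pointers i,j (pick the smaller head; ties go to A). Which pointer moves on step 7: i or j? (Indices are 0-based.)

[i=0,j=0] A[i]=3<=B[j]=19 take 3 → i++
[i=1,j=0] A[i]=5<=B[j]=19 take 5 → i++
[i=2,j=0] A[i]=13<=B[j]=19 take 13 → i++
[i=3,j=0] A[i]=18<=B[j]=19 take 18 → i++
[i=4,j=0] A[i]=19<=B[j]=19 take 19 → i++
[i=5,j=0] A[i]=20>B[j]=19 take 19 → j++
[i=5,j=1] A[i]=20<=B[j]=25 take 20 → i++

i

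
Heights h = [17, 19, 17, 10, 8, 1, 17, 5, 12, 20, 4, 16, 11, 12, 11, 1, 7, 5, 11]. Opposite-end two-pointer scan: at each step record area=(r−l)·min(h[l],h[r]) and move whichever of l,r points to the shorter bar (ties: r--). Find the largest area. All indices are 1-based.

[1,19] min(17,11)*18=198 best=198 * → r--
[1,18] min(17,5)*17=85 best=198 → r--
[1,17] min(17,7)*16=112 best=198 → r--
[1,16] min(17,1)*15=15 best=198 → r--
[1,15] min(17,11)*14=154 best=198 → r--
[1,14] min(17,12)*13=156 best=198 → r--
[1,13] min(17,11)*12=132 best=198 → r--
[1,12] min(17,16)*11=176 best=198 → r--
[1,11] min(17,4)*10=40 best=198 → r--
[1,10] min(17,20)*9=153 best=198 → l++
[2,10] min(19,20)*8=152 best=198 → l++
[3,10] min(17,20)*7=119 best=198 → l++
[4,10] min(10,20)*6=60 best=198 → l++
[5,10] min(8,20)*5=40 best=198 → l++
[6,10] min(1,20)*4=4 best=198 → l++
[7,10] min(17,20)*3=51 best=198 → l++
[8,10] min(5,20)*2=10 best=198 → l++
[9,10] min(12,20)*1=12 best=198 → l++

max area = 198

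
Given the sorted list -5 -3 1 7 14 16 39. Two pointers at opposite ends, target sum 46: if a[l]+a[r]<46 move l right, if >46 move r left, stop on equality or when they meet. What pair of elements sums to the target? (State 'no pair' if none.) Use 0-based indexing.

(7, 39)

[0,6] -5+39=34 <46 → l++
[1,6] -3+39=36 <46 → l++
[2,6] 1+39=40 <46 → l++
[3,6] 7+39=46 → found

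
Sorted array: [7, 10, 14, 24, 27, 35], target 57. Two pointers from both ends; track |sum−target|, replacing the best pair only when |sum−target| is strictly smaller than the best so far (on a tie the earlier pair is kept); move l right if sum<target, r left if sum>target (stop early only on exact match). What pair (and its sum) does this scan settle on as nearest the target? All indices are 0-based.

pair (24, 35) with sum 59 (|Δ|=2)

l=0 r=5: 7+35=42 d=15 *, l++
l=1 r=5: 10+35=45 d=12 *, l++
l=2 r=5: 14+35=49 d=8 *, l++
l=3 r=5: 24+35=59 d=2 *, r--
l=3 r=4: 24+27=51 d=6, l++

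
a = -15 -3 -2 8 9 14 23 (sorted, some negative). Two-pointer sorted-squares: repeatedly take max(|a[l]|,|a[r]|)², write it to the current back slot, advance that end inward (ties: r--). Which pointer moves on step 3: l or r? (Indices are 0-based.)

r

l=0 r=6: |-15|<=|23| out[6]=529, r--
l=0 r=5: |-15|>|14| out[5]=225, l++
l=1 r=5: |-3|<=|14| out[4]=196, r--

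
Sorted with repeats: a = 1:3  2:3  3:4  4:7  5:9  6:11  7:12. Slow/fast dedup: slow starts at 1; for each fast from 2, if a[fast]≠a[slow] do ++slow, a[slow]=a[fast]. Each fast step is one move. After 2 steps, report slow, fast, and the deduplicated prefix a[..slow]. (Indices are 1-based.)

(s=1,f=2) a[fast]=3=a[slow] dup → fast++
(s=1,f=3) a[fast]=4≠a[slow]=3 write a[2]=4 → slow++,fast++

slow=2, fast=4, prefix=[3, 4]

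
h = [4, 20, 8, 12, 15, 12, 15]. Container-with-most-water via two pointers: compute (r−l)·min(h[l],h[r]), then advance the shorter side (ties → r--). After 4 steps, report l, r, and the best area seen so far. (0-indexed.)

[0,6] min(4,15)*6=24 best=24 * → l++
[1,6] min(20,15)*5=75 best=75 * → r--
[1,5] min(20,12)*4=48 best=75 → r--
[1,4] min(20,15)*3=45 best=75 → r--

l=1, r=3, best area=75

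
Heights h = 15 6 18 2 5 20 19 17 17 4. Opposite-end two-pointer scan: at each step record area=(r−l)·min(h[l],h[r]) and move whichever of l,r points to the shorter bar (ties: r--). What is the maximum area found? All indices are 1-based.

[1,10] min(15,4)*9=36 best=36 * → r--
[1,9] min(15,17)*8=120 best=120 * → l++
[2,9] min(6,17)*7=42 best=120 → l++
[3,9] min(18,17)*6=102 best=120 → r--
[3,8] min(18,17)*5=85 best=120 → r--
[3,7] min(18,19)*4=72 best=120 → l++
[4,7] min(2,19)*3=6 best=120 → l++
[5,7] min(5,19)*2=10 best=120 → l++
[6,7] min(20,19)*1=19 best=120 → r--

max area = 120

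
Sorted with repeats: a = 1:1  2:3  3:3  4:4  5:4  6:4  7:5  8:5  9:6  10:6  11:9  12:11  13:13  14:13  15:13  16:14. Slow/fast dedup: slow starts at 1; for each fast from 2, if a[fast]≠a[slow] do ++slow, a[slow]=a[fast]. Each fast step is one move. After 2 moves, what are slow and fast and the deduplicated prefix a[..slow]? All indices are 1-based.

slow=2, fast=4, prefix=[1, 3]

(s=1,f=2) a[fast]=3≠a[slow]=1 write a[2]=3 → slow++,fast++
(s=2,f=3) a[fast]=3=a[slow] dup → fast++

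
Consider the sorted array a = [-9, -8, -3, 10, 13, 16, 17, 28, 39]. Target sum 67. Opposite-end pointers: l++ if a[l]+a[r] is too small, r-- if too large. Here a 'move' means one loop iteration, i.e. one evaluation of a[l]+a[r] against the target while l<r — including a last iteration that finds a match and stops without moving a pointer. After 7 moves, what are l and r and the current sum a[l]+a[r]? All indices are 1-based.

l=8, r=9, sum=67

l=1 r=9: -9+39=30 <67, l++
l=2 r=9: -8+39=31 <67, l++
l=3 r=9: -3+39=36 <67, l++
l=4 r=9: 10+39=49 <67, l++
l=5 r=9: 13+39=52 <67, l++
l=6 r=9: 16+39=55 <67, l++
l=7 r=9: 17+39=56 <67, l++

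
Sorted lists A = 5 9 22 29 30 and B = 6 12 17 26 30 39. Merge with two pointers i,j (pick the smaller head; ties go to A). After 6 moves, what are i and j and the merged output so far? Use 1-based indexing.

i=4, j=4, merged so far=[5, 6, 9, 12, 17, 22]

i=1 j=1: A[i]=5<=B[j]=6 take 5, i++
i=2 j=1: A[i]=9>B[j]=6 take 6, j++
i=2 j=2: A[i]=9<=B[j]=12 take 9, i++
i=3 j=2: A[i]=22>B[j]=12 take 12, j++
i=3 j=3: A[i]=22>B[j]=17 take 17, j++
i=3 j=4: A[i]=22<=B[j]=26 take 22, i++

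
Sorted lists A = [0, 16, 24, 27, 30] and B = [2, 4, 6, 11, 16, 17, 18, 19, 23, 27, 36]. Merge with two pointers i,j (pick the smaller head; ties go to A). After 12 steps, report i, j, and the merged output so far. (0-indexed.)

i=3, j=9, merged so far=[0, 2, 4, 6, 11, 16, 16, 17, 18, 19, 23, 24]

i=0 j=0: A[i]=0<=B[j]=2 take 0, i++
i=1 j=0: A[i]=16>B[j]=2 take 2, j++
i=1 j=1: A[i]=16>B[j]=4 take 4, j++
i=1 j=2: A[i]=16>B[j]=6 take 6, j++
i=1 j=3: A[i]=16>B[j]=11 take 11, j++
i=1 j=4: A[i]=16<=B[j]=16 take 16, i++
i=2 j=4: A[i]=24>B[j]=16 take 16, j++
i=2 j=5: A[i]=24>B[j]=17 take 17, j++
i=2 j=6: A[i]=24>B[j]=18 take 18, j++
i=2 j=7: A[i]=24>B[j]=19 take 19, j++
i=2 j=8: A[i]=24>B[j]=23 take 23, j++
i=2 j=9: A[i]=24<=B[j]=27 take 24, i++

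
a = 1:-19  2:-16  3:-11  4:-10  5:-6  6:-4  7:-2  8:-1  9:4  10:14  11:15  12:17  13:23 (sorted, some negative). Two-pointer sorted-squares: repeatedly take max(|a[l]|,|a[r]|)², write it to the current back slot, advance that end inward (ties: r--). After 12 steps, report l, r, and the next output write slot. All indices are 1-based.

l=8, r=8, next write slot=1

l=1 r=13: |-19|<=|23| out[13]=529, r--
l=1 r=12: |-19|>|17| out[12]=361, l++
l=2 r=12: |-16|<=|17| out[11]=289, r--
l=2 r=11: |-16|>|15| out[10]=256, l++
l=3 r=11: |-11|<=|15| out[9]=225, r--
l=3 r=10: |-11|<=|14| out[8]=196, r--
l=3 r=9: |-11|>|4| out[7]=121, l++
l=4 r=9: |-10|>|4| out[6]=100, l++
l=5 r=9: |-6|>|4| out[5]=36, l++
l=6 r=9: |-4|<=|4| out[4]=16, r--
l=6 r=8: |-4|>|-1| out[3]=16, l++
l=7 r=8: |-2|>|-1| out[2]=4, l++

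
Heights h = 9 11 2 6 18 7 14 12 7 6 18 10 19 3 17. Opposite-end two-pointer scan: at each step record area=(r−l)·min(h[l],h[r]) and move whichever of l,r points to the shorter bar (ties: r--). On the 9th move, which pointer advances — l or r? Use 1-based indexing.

[1,15] min(9,17)*14=126 best=126 * → l++
[2,15] min(11,17)*13=143 best=143 * → l++
[3,15] min(2,17)*12=24 best=143 → l++
[4,15] min(6,17)*11=66 best=143 → l++
[5,15] min(18,17)*10=170 best=170 * → r--
[5,14] min(18,3)*9=27 best=170 → r--
[5,13] min(18,19)*8=144 best=170 → l++
[6,13] min(7,19)*7=49 best=170 → l++
[7,13] min(14,19)*6=84 best=170 → l++

l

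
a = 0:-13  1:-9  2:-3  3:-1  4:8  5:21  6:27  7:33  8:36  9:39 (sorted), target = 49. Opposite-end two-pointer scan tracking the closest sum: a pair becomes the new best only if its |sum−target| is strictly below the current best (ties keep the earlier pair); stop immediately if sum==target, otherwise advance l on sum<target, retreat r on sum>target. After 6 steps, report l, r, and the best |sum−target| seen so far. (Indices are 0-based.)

[0,9] -13+39=26 d=23 * → l++
[1,9] -9+39=30 d=19 * → l++
[2,9] -3+39=36 d=13 * → l++
[3,9] -1+39=38 d=11 * → l++
[4,9] 8+39=47 d=2 * → l++
[5,9] 21+39=60 d=11 → r--

l=5, r=8, best |Δ|=2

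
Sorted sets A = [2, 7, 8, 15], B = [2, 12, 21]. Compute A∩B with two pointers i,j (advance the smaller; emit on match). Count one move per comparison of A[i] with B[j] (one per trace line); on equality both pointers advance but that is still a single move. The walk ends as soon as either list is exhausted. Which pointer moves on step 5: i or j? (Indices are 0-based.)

i

i=0 j=0: 2==2 emit, i++,j++
i=1 j=1: 7<12, i++
i=2 j=1: 8<12, i++
i=3 j=1: 15>12, j++
i=3 j=2: 15<21, i++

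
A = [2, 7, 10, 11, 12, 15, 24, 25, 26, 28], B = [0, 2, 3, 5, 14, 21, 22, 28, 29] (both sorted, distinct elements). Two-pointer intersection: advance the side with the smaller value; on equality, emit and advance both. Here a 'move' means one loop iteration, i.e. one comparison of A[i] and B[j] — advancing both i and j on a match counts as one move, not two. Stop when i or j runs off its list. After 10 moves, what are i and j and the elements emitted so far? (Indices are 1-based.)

i=7, j=6, emitted=[2]

i=1 j=1: 2>0, j++
i=1 j=2: 2==2 emit, i++,j++
i=2 j=3: 7>3, j++
i=2 j=4: 7>5, j++
i=2 j=5: 7<14, i++
i=3 j=5: 10<14, i++
i=4 j=5: 11<14, i++
i=5 j=5: 12<14, i++
i=6 j=5: 15>14, j++
i=6 j=6: 15<21, i++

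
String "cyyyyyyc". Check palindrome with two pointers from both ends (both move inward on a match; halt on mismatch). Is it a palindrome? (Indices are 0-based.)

palindrome

[0,7] 'c'=='c' → l++,r--
[1,6] 'y'=='y' → l++,r--
[2,5] 'y'=='y' → l++,r--
[3,4] 'y'=='y' → l++,r--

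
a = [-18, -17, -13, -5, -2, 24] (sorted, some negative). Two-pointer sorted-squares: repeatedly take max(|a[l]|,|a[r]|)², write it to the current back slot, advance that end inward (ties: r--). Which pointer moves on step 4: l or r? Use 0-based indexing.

l

[0,5] |-18|<=|24| out[5]=576 → r--
[0,4] |-18|>|-2| out[4]=324 → l++
[1,4] |-17|>|-2| out[3]=289 → l++
[2,4] |-13|>|-2| out[2]=169 → l++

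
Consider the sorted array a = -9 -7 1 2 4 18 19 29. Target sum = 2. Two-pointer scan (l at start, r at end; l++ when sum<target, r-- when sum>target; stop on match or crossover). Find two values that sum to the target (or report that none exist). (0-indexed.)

no pair

[0,7] -9+29=20 >2 → r--
[0,6] -9+19=10 >2 → r--
[0,5] -9+18=9 >2 → r--
[0,4] -9+4=-5 <2 → l++
[1,4] -7+4=-3 <2 → l++
[2,4] 1+4=5 >2 → r--
[2,3] 1+2=3 >2 → r--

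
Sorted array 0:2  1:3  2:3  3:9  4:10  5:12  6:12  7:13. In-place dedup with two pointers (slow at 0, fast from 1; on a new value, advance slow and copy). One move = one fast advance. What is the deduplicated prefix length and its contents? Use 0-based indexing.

length 6; prefix = [2, 3, 9, 10, 12, 13]

(s=0,f=1) a[fast]=3≠a[slow]=2 write a[1]=3 → slow++,fast++
(s=1,f=2) a[fast]=3=a[slow] dup → fast++
(s=1,f=3) a[fast]=9≠a[slow]=3 write a[2]=9 → slow++,fast++
(s=2,f=4) a[fast]=10≠a[slow]=9 write a[3]=10 → slow++,fast++
(s=3,f=5) a[fast]=12≠a[slow]=10 write a[4]=12 → slow++,fast++
(s=4,f=6) a[fast]=12=a[slow] dup → fast++
(s=4,f=7) a[fast]=13≠a[slow]=12 write a[5]=13 → slow++,fast++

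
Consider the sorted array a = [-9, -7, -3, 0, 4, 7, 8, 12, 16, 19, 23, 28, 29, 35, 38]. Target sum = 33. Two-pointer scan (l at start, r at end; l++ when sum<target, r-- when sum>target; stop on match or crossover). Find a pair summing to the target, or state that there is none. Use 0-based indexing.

(4, 29)

l=0 r=14: -9+38=29 <33, l++
l=1 r=14: -7+38=31 <33, l++
l=2 r=14: -3+38=35 >33, r--
l=2 r=13: -3+35=32 <33, l++
l=3 r=13: 0+35=35 >33, r--
l=3 r=12: 0+29=29 <33, l++
l=4 r=12: 4+29=33, found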